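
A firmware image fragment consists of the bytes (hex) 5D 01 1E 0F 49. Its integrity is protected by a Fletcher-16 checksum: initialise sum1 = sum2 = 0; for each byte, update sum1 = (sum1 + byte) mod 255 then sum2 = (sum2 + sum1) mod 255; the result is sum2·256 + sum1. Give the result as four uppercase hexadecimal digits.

Running sums (mod 255):
  after byte 0 (5D): sum1=93, sum2=93
  after byte 1 (01): sum1=94, sum2=187
  after byte 2 (1E): sum1=124, sum2=56
  after byte 3 (0F): sum1=139, sum2=195
  after byte 4 (49): sum1=212, sum2=152
Checksum = sum2·256 + sum1 = 152·256 + 212 = 39124 = 0x98D4.

98D4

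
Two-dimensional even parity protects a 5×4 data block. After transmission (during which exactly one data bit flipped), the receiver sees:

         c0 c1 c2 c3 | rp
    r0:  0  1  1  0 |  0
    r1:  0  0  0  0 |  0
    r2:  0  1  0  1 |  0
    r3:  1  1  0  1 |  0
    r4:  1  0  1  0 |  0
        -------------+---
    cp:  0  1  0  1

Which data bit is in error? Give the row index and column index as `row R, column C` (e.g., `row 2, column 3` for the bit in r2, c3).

Recompute each row's even parity and compare to rp:
  r0: data parity 0, sent rp 0 → ok
  r1: data parity 0, sent rp 0 → ok
  r2: data parity 0, sent rp 0 → ok
  r3: data parity 1, sent rp 0 → mismatch
  r4: data parity 0, sent rp 0 → ok
Recompute each column's even parity and compare to cp:
  c0: data parity 0, sent cp 0 → ok
  c1: data parity 1, sent cp 1 → ok
  c2: data parity 0, sent cp 0 → ok
  c3: data parity 0, sent cp 1 → mismatch
Exactly one row (r3) and one column (c3) fail → the flipped bit is at their intersection.

row 3, column 3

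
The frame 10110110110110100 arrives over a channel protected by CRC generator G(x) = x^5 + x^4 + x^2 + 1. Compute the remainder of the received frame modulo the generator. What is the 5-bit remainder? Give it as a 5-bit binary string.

Modulo-2 division of 10110110110110100 by 110101:
  pos 0: 101101 XOR 110101 = 011000
  pos 1: 110001 XOR 110101 = 000100
  pos 4: 100011 XOR 110101 = 010110
  pos 5: 101100 XOR 110101 = 011001
  pos 6: 110011 XOR 110101 = 000110
  pos 9: 110101 XOR 110101 = 000000
Remainder = 00000 (zero — the frame passes the CRC check).

00000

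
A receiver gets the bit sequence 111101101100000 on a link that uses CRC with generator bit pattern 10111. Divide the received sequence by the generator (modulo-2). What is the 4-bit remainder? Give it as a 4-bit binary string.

0000

Modulo-2 division of 111101101100000 by 10111:
  pos 0: 11110 XOR 10111 = 01001
  pos 1: 10011 XOR 10111 = 00100
  pos 3: 10010 XOR 10111 = 00101
  pos 5: 10111 XOR 10111 = 00000
Remainder = 0000 (zero — the frame passes the CRC check).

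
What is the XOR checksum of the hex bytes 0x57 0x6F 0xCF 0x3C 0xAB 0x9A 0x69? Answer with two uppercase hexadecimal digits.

93

XOR the bytes together:
  start with 0x57
  0x57 ⊕ 0x6F = 0x38
  0x38 ⊕ 0xCF = 0xF7
  0xF7 ⊕ 0x3C = 0xCB
  0xCB ⊕ 0xAB = 0x60
  0x60 ⊕ 0x9A = 0xFA
  0xFA ⊕ 0x69 = 0x93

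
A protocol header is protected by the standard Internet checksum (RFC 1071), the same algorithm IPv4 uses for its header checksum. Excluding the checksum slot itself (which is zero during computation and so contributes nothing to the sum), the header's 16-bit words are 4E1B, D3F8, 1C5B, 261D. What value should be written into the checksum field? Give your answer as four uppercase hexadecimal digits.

One's-complement addition (fold any carry out of bit 15 back into bit 0):
  0x4E1B + 0xD3F8 = 0x12213 → wrap carry → 0x2214
  0x2214 + 0x1C5B = 0x03E6F
  0x3E6F + 0x261D = 0x0648C
One's-complement sum = 0x648C.
Checksum = ~0x648C & 0xFFFF = 0x9B73.

9B73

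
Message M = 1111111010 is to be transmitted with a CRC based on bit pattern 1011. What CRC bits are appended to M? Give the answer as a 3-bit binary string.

110

Append 3 zeros: 1111111010000. Divide by 1011 (XOR where the leading bit is 1):
  pos 0: 1111 XOR 1011 = 0100
  pos 1: 1001 XOR 1011 = 0010
  pos 3: 1011 XOR 1011 = 0000
  pos 8: 1000 XOR 1011 = 0011
Remainder (last 3 bits) = 110. This is the CRC / FCS.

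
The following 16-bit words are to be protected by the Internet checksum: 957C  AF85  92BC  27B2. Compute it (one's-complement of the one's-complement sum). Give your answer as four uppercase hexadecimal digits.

008F

One's-complement addition (fold any carry out of bit 15 back into bit 0):
  0x957C + 0xAF85 = 0x14501 → wrap carry → 0x4502
  0x4502 + 0x92BC = 0x0D7BE
  0xD7BE + 0x27B2 = 0x0FF70
One's-complement sum = 0xFF70.
Checksum = ~0xFF70 & 0xFFFF = 0x008F.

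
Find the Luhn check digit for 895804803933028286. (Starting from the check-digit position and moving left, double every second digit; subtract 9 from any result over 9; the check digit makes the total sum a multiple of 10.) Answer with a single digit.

Partial digits right→left: 6 8 2 8 2 0 3 3 9 3 0 8 4 0 8 5 9 8
Double every second digit counting from the check-digit position (so the 1st, 3rd, 5th, ... of the partial from the right).
  doubled (with −9 where >9): 3 4 4 6 9 0 8 7 9 → sum 50
  kept as-is: 8 8 0 3 3 8 0 5 8 → sum 43
Total = 50 + 43 = 93.
Check digit = (10 − (93 mod 10)) mod 10 = 7.

7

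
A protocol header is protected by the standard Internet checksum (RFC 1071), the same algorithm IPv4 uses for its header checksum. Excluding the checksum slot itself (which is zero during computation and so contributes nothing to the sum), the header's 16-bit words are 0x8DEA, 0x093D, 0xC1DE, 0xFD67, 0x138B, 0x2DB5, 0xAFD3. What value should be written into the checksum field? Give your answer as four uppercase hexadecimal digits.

One's-complement addition (fold any carry out of bit 15 back into bit 0):
  0x8DEA + 0x093D = 0x09727
  0x9727 + 0xC1DE = 0x15905 → wrap carry → 0x5906
  0x5906 + 0xFD67 = 0x1566D → wrap carry → 0x566E
  0x566E + 0x138B = 0x069F9
  0x69F9 + 0x2DB5 = 0x097AE
  0x97AE + 0xAFD3 = 0x14781 → wrap carry → 0x4782
One's-complement sum = 0x4782.
Checksum = ~0x4782 & 0xFFFF = 0xB87D.

B87D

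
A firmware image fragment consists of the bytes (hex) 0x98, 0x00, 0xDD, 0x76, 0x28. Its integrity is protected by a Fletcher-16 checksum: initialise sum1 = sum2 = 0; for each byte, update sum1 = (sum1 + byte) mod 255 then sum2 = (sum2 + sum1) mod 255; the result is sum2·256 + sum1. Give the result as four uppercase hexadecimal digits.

Running sums (mod 255):
  after byte 0 (0x98): sum1=152, sum2=152
  after byte 1 (0x00): sum1=152, sum2=49
  after byte 2 (0xDD): sum1=118, sum2=167
  after byte 3 (0x76): sum1=236, sum2=148
  after byte 4 (0x28): sum1=21, sum2=169
Checksum = sum2·256 + sum1 = 169·256 + 21 = 43285 = 0xA915.

A915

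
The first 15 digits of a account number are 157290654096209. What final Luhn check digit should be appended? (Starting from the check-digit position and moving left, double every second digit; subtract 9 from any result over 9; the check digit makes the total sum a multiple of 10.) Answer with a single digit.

Partial digits right→left: 9 0 2 6 9 0 4 5 6 0 9 2 7 5 1
Double every second digit counting from the check-digit position (so the 1st, 3rd, 5th, ... of the partial from the right).
  doubled (with −9 where >9): 9 4 9 8 3 9 5 2 → sum 49
  kept as-is: 0 6 0 5 0 2 5 → sum 18
Total = 49 + 18 = 67.
Check digit = (10 − (67 mod 10)) mod 10 = 3.

3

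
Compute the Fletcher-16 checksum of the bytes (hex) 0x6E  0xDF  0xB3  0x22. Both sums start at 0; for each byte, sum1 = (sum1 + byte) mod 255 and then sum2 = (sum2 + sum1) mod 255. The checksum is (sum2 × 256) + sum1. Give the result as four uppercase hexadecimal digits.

E224

Running sums (mod 255):
  after byte 0 (0x6E): sum1=110, sum2=110
  after byte 1 (0xDF): sum1=78, sum2=188
  after byte 2 (0xB3): sum1=2, sum2=190
  after byte 3 (0x22): sum1=36, sum2=226
Checksum = sum2·256 + sum1 = 226·256 + 36 = 57892 = 0xE224.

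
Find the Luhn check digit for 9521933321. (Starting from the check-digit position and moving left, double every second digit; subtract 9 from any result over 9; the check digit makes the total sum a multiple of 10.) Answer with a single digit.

8

Partial digits right→left: 1 2 3 3 3 9 1 2 5 9
Double every second digit counting from the check-digit position (so the 1st, 3rd, 5th, ... of the partial from the right).
  doubled (with −9 where >9): 2 6 6 2 1 → sum 17
  kept as-is: 2 3 9 2 9 → sum 25
Total = 17 + 25 = 42.
Check digit = (10 − (42 mod 10)) mod 10 = 8.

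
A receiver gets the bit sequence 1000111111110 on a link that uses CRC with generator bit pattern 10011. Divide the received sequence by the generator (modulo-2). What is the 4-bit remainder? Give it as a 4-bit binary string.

0110

Modulo-2 division of 1000111111110 by 10011:
  pos 0: 10001 XOR 10011 = 00010
  pos 3: 10111 XOR 10011 = 00100
  pos 5: 10011 XOR 10011 = 00000
Remainder = 0110 (nonzero — an error is detected).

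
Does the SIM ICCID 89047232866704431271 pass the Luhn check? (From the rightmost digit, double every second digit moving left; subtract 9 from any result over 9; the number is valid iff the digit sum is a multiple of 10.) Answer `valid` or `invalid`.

From the right, keep odd positions and double even positions (subtract 9 from any doubled value over 9):
  doubled (positions 2,4,...): 5 2 8 0 3 7 6 5 0 7 → sum 43
  kept (positions 1,3,...): 1 2 3 4 7 6 2 2 4 9 → sum 40
Total = 83.
83 mod 10 = 3, so the number is invalid.

invalid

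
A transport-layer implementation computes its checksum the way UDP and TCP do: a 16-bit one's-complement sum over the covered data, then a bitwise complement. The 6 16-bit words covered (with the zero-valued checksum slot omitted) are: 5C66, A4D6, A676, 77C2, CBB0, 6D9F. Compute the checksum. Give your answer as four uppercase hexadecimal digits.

One's-complement addition (fold any carry out of bit 15 back into bit 0):
  0x5C66 + 0xA4D6 = 0x1013C → wrap carry → 0x013D
  0x013D + 0xA676 = 0x0A7B3
  0xA7B3 + 0x77C2 = 0x11F75 → wrap carry → 0x1F76
  0x1F76 + 0xCBB0 = 0x0EB26
  0xEB26 + 0x6D9F = 0x158C5 → wrap carry → 0x58C6
One's-complement sum = 0x58C6.
Checksum = ~0x58C6 & 0xFFFF = 0xA739.

A739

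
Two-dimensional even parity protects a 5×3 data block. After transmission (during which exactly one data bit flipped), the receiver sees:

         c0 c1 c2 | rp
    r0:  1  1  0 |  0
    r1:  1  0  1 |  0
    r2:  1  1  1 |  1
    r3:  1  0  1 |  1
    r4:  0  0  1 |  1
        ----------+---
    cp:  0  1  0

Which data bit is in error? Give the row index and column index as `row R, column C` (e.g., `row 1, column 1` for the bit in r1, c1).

row 3, column 1

Recompute each row's even parity and compare to rp:
  r0: data parity 0, sent rp 0 → ok
  r1: data parity 0, sent rp 0 → ok
  r2: data parity 1, sent rp 1 → ok
  r3: data parity 0, sent rp 1 → mismatch
  r4: data parity 1, sent rp 1 → ok
Recompute each column's even parity and compare to cp:
  c0: data parity 0, sent cp 0 → ok
  c1: data parity 0, sent cp 1 → mismatch
  c2: data parity 0, sent cp 0 → ok
Exactly one row (r3) and one column (c1) fail → the flipped bit is at their intersection.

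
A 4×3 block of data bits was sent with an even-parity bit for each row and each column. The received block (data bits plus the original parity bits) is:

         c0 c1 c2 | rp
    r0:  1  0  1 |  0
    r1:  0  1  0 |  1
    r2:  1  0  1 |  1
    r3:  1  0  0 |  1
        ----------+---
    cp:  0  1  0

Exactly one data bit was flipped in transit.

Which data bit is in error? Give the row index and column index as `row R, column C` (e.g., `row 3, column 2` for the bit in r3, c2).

row 2, column 0

Recompute each row's even parity and compare to rp:
  r0: data parity 0, sent rp 0 → ok
  r1: data parity 1, sent rp 1 → ok
  r2: data parity 0, sent rp 1 → mismatch
  r3: data parity 1, sent rp 1 → ok
Recompute each column's even parity and compare to cp:
  c0: data parity 1, sent cp 0 → mismatch
  c1: data parity 1, sent cp 1 → ok
  c2: data parity 0, sent cp 0 → ok
Exactly one row (r2) and one column (c0) fail → the flipped bit is at their intersection.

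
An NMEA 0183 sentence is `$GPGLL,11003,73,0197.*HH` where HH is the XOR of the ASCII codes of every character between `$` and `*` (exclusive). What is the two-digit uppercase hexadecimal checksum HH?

6A

XOR the ASCII codes of the payload characters:
  'G' = 0x47 → acc = 0x47
  'P' = 0x50 → acc = 0x17
  'G' = 0x47 → acc = 0x50
  'L' = 0x4C → acc = 0x1C
  'L' = 0x4C → acc = 0x50
  ',' = 0x2C → acc = 0x7C
  '1' = 0x31 → acc = 0x4D
  '1' = 0x31 → acc = 0x7C
  '0' = 0x30 → acc = 0x4C
  '0' = 0x30 → acc = 0x7C
  '3' = 0x33 → acc = 0x4F
  ',' = 0x2C → acc = 0x63
  '7' = 0x37 → acc = 0x54
  '3' = 0x33 → acc = 0x67
  ',' = 0x2C → acc = 0x4B
  '0' = 0x30 → acc = 0x7B
  '1' = 0x31 → acc = 0x4A
  '9' = 0x39 → acc = 0x73
  '7' = 0x37 → acc = 0x44
  '.' = 0x2E → acc = 0x6A
Checksum = 0x6A.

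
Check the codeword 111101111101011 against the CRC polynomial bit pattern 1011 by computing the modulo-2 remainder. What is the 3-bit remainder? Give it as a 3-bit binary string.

000

Modulo-2 division of 111101111101011 by 1011:
  pos 0: 1111 XOR 1011 = 0100
  pos 1: 1000 XOR 1011 = 0011
  pos 3: 1111 XOR 1011 = 0100
  pos 4: 1001 XOR 1011 = 0010
  pos 6: 1011 XOR 1011 = 0000
  pos 11: 1011 XOR 1011 = 0000
Remainder = 000 (zero — the frame passes the CRC check).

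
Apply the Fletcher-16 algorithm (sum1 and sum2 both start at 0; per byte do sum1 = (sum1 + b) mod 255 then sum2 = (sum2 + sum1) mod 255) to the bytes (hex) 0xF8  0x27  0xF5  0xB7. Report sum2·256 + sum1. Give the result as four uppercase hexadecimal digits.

Running sums (mod 255):
  after byte 0 (0xF8): sum1=248, sum2=248
  after byte 1 (0x27): sum1=32, sum2=25
  after byte 2 (0xF5): sum1=22, sum2=47
  after byte 3 (0xB7): sum1=205, sum2=252
Checksum = sum2·256 + sum1 = 252·256 + 205 = 64717 = 0xFCCD.

FCCD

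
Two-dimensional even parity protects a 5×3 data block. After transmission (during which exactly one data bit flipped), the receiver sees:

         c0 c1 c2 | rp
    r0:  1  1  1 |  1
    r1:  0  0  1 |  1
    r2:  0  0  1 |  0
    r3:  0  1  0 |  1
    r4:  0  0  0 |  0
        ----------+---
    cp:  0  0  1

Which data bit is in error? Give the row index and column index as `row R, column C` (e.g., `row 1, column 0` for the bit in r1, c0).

Recompute each row's even parity and compare to rp:
  r0: data parity 1, sent rp 1 → ok
  r1: data parity 1, sent rp 1 → ok
  r2: data parity 1, sent rp 0 → mismatch
  r3: data parity 1, sent rp 1 → ok
  r4: data parity 0, sent rp 0 → ok
Recompute each column's even parity and compare to cp:
  c0: data parity 1, sent cp 0 → mismatch
  c1: data parity 0, sent cp 0 → ok
  c2: data parity 1, sent cp 1 → ok
Exactly one row (r2) and one column (c0) fail → the flipped bit is at their intersection.

row 2, column 0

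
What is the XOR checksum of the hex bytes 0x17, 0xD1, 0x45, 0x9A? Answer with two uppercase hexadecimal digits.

19

XOR the bytes together:
  start with 0x17
  0x17 ⊕ 0xD1 = 0xC6
  0xC6 ⊕ 0x45 = 0x83
  0x83 ⊕ 0x9A = 0x19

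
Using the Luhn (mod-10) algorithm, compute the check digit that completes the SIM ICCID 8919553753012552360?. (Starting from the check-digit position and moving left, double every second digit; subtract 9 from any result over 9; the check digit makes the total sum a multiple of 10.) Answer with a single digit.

Partial digits right→left: 0 6 3 2 5 5 2 1 0 3 5 7 3 5 5 9 1 9 8
Double every second digit counting from the check-digit position (so the 1st, 3rd, 5th, ... of the partial from the right).
  doubled (with −9 where >9): 0 6 1 4 0 1 6 1 2 7 → sum 28
  kept as-is: 6 2 5 1 3 7 5 9 9 → sum 47
Total = 28 + 47 = 75.
Check digit = (10 − (75 mod 10)) mod 10 = 5.

5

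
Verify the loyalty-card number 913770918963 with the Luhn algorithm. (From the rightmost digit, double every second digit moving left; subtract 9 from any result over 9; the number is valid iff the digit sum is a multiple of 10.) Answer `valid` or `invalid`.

valid

From the right, keep odd positions and double even positions (subtract 9 from any doubled value over 9):
  doubled (positions 2,4,...): 3 7 9 5 6 9 → sum 39
  kept (positions 1,3,...): 3 9 1 0 7 1 → sum 21
Total = 60.
60 mod 10 = 0, so the number is valid.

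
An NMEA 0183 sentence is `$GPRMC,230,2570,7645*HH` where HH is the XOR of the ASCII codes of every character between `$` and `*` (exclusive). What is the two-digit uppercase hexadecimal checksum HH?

56

XOR the ASCII codes of the payload characters:
  'G' = 0x47 → acc = 0x47
  'P' = 0x50 → acc = 0x17
  'R' = 0x52 → acc = 0x45
  'M' = 0x4D → acc = 0x08
  'C' = 0x43 → acc = 0x4B
  ',' = 0x2C → acc = 0x67
  '2' = 0x32 → acc = 0x55
  '3' = 0x33 → acc = 0x66
  '0' = 0x30 → acc = 0x56
  ',' = 0x2C → acc = 0x7A
  '2' = 0x32 → acc = 0x48
  '5' = 0x35 → acc = 0x7D
  '7' = 0x37 → acc = 0x4A
  '0' = 0x30 → acc = 0x7A
  ',' = 0x2C → acc = 0x56
  '7' = 0x37 → acc = 0x61
  '6' = 0x36 → acc = 0x57
  '4' = 0x34 → acc = 0x63
  '5' = 0x35 → acc = 0x56
Checksum = 0x56.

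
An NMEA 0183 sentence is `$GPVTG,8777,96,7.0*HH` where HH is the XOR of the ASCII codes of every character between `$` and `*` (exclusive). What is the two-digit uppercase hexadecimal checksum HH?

57

XOR the ASCII codes of the payload characters:
  'G' = 0x47 → acc = 0x47
  'P' = 0x50 → acc = 0x17
  'V' = 0x56 → acc = 0x41
  'T' = 0x54 → acc = 0x15
  'G' = 0x47 → acc = 0x52
  ',' = 0x2C → acc = 0x7E
  '8' = 0x38 → acc = 0x46
  '7' = 0x37 → acc = 0x71
  '7' = 0x37 → acc = 0x46
  '7' = 0x37 → acc = 0x71
  ',' = 0x2C → acc = 0x5D
  '9' = 0x39 → acc = 0x64
  '6' = 0x36 → acc = 0x52
  ',' = 0x2C → acc = 0x7E
  '7' = 0x37 → acc = 0x49
  '.' = 0x2E → acc = 0x67
  '0' = 0x30 → acc = 0x57
Checksum = 0x57.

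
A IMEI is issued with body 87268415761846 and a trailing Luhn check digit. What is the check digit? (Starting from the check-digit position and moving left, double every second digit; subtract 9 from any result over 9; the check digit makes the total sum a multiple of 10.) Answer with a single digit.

Partial digits right→left: 6 4 8 1 6 7 5 1 4 8 6 2 7 8
Double every second digit counting from the check-digit position (so the 1st, 3rd, 5th, ... of the partial from the right).
  doubled (with −9 where >9): 3 7 3 1 8 3 5 → sum 30
  kept as-is: 4 1 7 1 8 2 8 → sum 31
Total = 30 + 31 = 61.
Check digit = (10 − (61 mod 10)) mod 10 = 9.

9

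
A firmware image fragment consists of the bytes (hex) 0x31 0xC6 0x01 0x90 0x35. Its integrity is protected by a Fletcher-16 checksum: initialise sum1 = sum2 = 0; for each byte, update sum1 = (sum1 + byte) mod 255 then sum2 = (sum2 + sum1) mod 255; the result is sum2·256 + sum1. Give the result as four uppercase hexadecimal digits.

6ABE

Running sums (mod 255):
  after byte 0 (0x31): sum1=49, sum2=49
  after byte 1 (0xC6): sum1=247, sum2=41
  after byte 2 (0x01): sum1=248, sum2=34
  after byte 3 (0x90): sum1=137, sum2=171
  after byte 4 (0x35): sum1=190, sum2=106
Checksum = sum2·256 + sum1 = 106·256 + 190 = 27326 = 0x6ABE.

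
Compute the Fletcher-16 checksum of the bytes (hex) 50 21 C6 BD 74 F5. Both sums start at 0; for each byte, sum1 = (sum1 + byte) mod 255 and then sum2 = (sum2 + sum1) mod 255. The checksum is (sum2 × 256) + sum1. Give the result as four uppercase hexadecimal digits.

BA60

Running sums (mod 255):
  after byte 0 (50): sum1=80, sum2=80
  after byte 1 (21): sum1=113, sum2=193
  after byte 2 (C6): sum1=56, sum2=249
  after byte 3 (BD): sum1=245, sum2=239
  after byte 4 (74): sum1=106, sum2=90
  after byte 5 (F5): sum1=96, sum2=186
Checksum = sum2·256 + sum1 = 186·256 + 96 = 47712 = 0xBA60.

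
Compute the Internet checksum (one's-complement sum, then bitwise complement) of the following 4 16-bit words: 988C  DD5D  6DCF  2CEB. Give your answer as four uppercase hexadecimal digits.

One's-complement addition (fold any carry out of bit 15 back into bit 0):
  0x988C + 0xDD5D = 0x175E9 → wrap carry → 0x75EA
  0x75EA + 0x6DCF = 0x0E3B9
  0xE3B9 + 0x2CEB = 0x110A4 → wrap carry → 0x10A5
One's-complement sum = 0x10A5.
Checksum = ~0x10A5 & 0xFFFF = 0xEF5A.

EF5A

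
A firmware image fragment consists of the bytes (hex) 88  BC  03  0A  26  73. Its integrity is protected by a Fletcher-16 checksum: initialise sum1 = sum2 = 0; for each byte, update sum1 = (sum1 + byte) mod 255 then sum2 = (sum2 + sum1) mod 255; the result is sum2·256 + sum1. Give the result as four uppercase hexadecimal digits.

Running sums (mod 255):
  after byte 0 (88): sum1=136, sum2=136
  after byte 1 (BC): sum1=69, sum2=205
  after byte 2 (03): sum1=72, sum2=22
  after byte 3 (0A): sum1=82, sum2=104
  after byte 4 (26): sum1=120, sum2=224
  after byte 5 (73): sum1=235, sum2=204
Checksum = sum2·256 + sum1 = 204·256 + 235 = 52459 = 0xCCEB.

CCEB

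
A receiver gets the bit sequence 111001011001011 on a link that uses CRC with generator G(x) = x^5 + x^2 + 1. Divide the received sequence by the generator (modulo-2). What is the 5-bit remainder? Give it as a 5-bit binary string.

00000

Modulo-2 division of 111001011001011 by 100101:
  pos 0: 111001 XOR 100101 = 011100
  pos 1: 111000 XOR 100101 = 011101
  pos 2: 111011 XOR 100101 = 011110
  pos 3: 111101 XOR 100101 = 011000
  pos 4: 110000 XOR 100101 = 010101
  pos 5: 101010 XOR 100101 = 001111
  pos 7: 111110 XOR 100101 = 011011
  pos 8: 110111 XOR 100101 = 010010
  pos 9: 100101 XOR 100101 = 000000
Remainder = 00000 (zero — the frame passes the CRC check).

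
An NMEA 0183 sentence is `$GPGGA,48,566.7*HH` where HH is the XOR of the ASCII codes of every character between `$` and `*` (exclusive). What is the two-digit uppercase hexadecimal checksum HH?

XOR the ASCII codes of the payload characters:
  'G' = 0x47 → acc = 0x47
  'P' = 0x50 → acc = 0x17
  'G' = 0x47 → acc = 0x50
  'G' = 0x47 → acc = 0x17
  'A' = 0x41 → acc = 0x56
  ',' = 0x2C → acc = 0x7A
  '4' = 0x34 → acc = 0x4E
  '8' = 0x38 → acc = 0x76
  ',' = 0x2C → acc = 0x5A
  '5' = 0x35 → acc = 0x6F
  '6' = 0x36 → acc = 0x59
  '6' = 0x36 → acc = 0x6F
  '.' = 0x2E → acc = 0x41
  '7' = 0x37 → acc = 0x76
Checksum = 0x76.

76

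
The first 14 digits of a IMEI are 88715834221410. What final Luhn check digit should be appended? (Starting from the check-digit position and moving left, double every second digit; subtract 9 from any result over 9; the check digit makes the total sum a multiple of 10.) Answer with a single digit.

Partial digits right→left: 0 1 4 1 2 2 4 3 8 5 1 7 8 8
Double every second digit counting from the check-digit position (so the 1st, 3rd, 5th, ... of the partial from the right).
  doubled (with −9 where >9): 0 8 4 8 7 2 7 → sum 36
  kept as-is: 1 1 2 3 5 7 8 → sum 27
Total = 36 + 27 = 63.
Check digit = (10 − (63 mod 10)) mod 10 = 7.

7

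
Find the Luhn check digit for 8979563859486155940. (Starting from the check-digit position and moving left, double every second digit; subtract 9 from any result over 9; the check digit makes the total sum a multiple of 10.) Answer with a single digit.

Partial digits right→left: 0 4 9 5 5 1 6 8 4 9 5 8 3 6 5 9 7 9 8
Double every second digit counting from the check-digit position (so the 1st, 3rd, 5th, ... of the partial from the right).
  doubled (with −9 where >9): 0 9 1 3 8 1 6 1 5 7 → sum 41
  kept as-is: 4 5 1 8 9 8 6 9 9 → sum 59
Total = 41 + 59 = 100.
Check digit = (10 − (100 mod 10)) mod 10 = 0.

0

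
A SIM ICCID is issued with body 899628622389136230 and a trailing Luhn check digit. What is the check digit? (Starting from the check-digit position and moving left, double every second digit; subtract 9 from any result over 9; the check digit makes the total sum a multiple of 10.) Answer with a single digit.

7

Partial digits right→left: 0 3 2 6 3 1 9 8 3 2 2 6 8 2 6 9 9 8
Double every second digit counting from the check-digit position (so the 1st, 3rd, 5th, ... of the partial from the right).
  doubled (with −9 where >9): 0 4 6 9 6 4 7 3 9 → sum 48
  kept as-is: 3 6 1 8 2 6 2 9 8 → sum 45
Total = 48 + 45 = 93.
Check digit = (10 − (93 mod 10)) mod 10 = 7.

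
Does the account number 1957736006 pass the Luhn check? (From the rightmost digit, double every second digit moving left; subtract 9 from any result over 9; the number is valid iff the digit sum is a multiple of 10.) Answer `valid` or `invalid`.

invalid

From the right, keep odd positions and double even positions (subtract 9 from any doubled value over 9):
  doubled (positions 2,4,...): 0 3 5 1 2 → sum 11
  kept (positions 1,3,...): 6 0 3 7 9 → sum 25
Total = 36.
36 mod 10 = 6, so the number is invalid.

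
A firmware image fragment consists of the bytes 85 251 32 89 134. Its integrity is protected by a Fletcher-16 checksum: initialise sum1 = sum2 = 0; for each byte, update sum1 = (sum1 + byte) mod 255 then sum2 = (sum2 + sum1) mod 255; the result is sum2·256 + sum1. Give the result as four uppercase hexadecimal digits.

3451

Running sums (mod 255):
  after byte 0 (85): sum1=85, sum2=85
  after byte 1 (251): sum1=81, sum2=166
  after byte 2 (32): sum1=113, sum2=24
  after byte 3 (89): sum1=202, sum2=226
  after byte 4 (134): sum1=81, sum2=52
Checksum = sum2·256 + sum1 = 52·256 + 81 = 13393 = 0x3451.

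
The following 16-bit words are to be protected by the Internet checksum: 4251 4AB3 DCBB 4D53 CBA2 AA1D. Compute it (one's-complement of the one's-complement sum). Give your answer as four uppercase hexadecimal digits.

One's-complement addition (fold any carry out of bit 15 back into bit 0):
  0x4251 + 0x4AB3 = 0x08D04
  0x8D04 + 0xDCBB = 0x169BF → wrap carry → 0x69C0
  0x69C0 + 0x4D53 = 0x0B713
  0xB713 + 0xCBA2 = 0x182B5 → wrap carry → 0x82B6
  0x82B6 + 0xAA1D = 0x12CD3 → wrap carry → 0x2CD4
One's-complement sum = 0x2CD4.
Checksum = ~0x2CD4 & 0xFFFF = 0xD32B.

D32B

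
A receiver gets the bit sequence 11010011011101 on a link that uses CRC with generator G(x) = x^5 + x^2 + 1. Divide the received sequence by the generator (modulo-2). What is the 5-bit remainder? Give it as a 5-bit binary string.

Modulo-2 division of 11010011011101 by 100101:
  pos 0: 110100 XOR 100101 = 010001
  pos 1: 100011 XOR 100101 = 000110
  pos 4: 110101 XOR 100101 = 010000
  pos 5: 100001 XOR 100101 = 000100
  pos 8: 100101 XOR 100101 = 000000
Remainder = 00000 (zero — the frame passes the CRC check).

00000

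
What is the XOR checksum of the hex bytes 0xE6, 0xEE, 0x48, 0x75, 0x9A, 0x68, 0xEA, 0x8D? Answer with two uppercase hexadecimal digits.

XOR the bytes together:
  start with 0xE6
  0xE6 ⊕ 0xEE = 0x08
  0x08 ⊕ 0x48 = 0x40
  0x40 ⊕ 0x75 = 0x35
  0x35 ⊕ 0x9A = 0xAF
  0xAF ⊕ 0x68 = 0xC7
  0xC7 ⊕ 0xEA = 0x2D
  0x2D ⊕ 0x8D = 0xA0

A0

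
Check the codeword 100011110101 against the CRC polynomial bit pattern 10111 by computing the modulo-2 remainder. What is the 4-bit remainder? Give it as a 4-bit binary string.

Modulo-2 division of 100011110101 by 10111:
  pos 0: 10001 XOR 10111 = 00110
  pos 2: 11011 XOR 10111 = 01100
  pos 3: 11001 XOR 10111 = 01110
  pos 4: 11100 XOR 10111 = 01011
  pos 5: 10111 XOR 10111 = 00000
Remainder = 0001 (nonzero — an error is detected).

0001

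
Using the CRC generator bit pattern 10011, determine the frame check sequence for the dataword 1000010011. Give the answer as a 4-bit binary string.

1101

Append 4 zeros: 10000100110000. Divide by 10011 (XOR where the leading bit is 1):
  pos 0: 10000 XOR 10011 = 00011
  pos 3: 11100 XOR 10011 = 01111
  pos 4: 11111 XOR 10011 = 01100
  pos 5: 11001 XOR 10011 = 01010
  pos 6: 10100 XOR 10011 = 00111
  pos 8: 11100 XOR 10011 = 01111
  pos 9: 11110 XOR 10011 = 01101
Remainder (last 4 bits) = 1101. This is the CRC / FCS.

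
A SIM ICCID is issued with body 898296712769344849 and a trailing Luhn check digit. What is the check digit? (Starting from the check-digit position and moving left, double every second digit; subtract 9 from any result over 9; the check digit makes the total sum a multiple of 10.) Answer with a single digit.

Partial digits right→left: 9 4 8 4 4 3 9 6 7 2 1 7 6 9 2 8 9 8
Double every second digit counting from the check-digit position (so the 1st, 3rd, 5th, ... of the partial from the right).
  doubled (with −9 where >9): 9 7 8 9 5 2 3 4 9 → sum 56
  kept as-is: 4 4 3 6 2 7 9 8 8 → sum 51
Total = 56 + 51 = 107.
Check digit = (10 − (107 mod 10)) mod 10 = 3.

3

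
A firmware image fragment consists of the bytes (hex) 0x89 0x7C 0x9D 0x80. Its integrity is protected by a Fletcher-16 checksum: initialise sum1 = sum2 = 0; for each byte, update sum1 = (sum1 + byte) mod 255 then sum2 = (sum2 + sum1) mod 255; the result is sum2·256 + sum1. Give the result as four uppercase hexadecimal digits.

5724

Running sums (mod 255):
  after byte 0 (0x89): sum1=137, sum2=137
  after byte 1 (0x7C): sum1=6, sum2=143
  after byte 2 (0x9D): sum1=163, sum2=51
  after byte 3 (0x80): sum1=36, sum2=87
Checksum = sum2·256 + sum1 = 87·256 + 36 = 22308 = 0x5724.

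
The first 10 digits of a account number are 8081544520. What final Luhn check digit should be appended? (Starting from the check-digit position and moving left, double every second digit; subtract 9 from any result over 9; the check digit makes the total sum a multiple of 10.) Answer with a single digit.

2

Partial digits right→left: 0 2 5 4 4 5 1 8 0 8
Double every second digit counting from the check-digit position (so the 1st, 3rd, 5th, ... of the partial from the right).
  doubled (with −9 where >9): 0 1 8 2 0 → sum 11
  kept as-is: 2 4 5 8 8 → sum 27
Total = 11 + 27 = 38.
Check digit = (10 − (38 mod 10)) mod 10 = 2.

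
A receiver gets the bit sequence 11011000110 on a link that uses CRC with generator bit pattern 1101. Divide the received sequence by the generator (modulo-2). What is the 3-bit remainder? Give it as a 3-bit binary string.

000

Modulo-2 division of 11011000110 by 1101:
  pos 0: 1101 XOR 1101 = 0000
  pos 4: 1000 XOR 1101 = 0101
  pos 5: 1011 XOR 1101 = 0110
  pos 6: 1101 XOR 1101 = 0000
Remainder = 000 (zero — the frame passes the CRC check).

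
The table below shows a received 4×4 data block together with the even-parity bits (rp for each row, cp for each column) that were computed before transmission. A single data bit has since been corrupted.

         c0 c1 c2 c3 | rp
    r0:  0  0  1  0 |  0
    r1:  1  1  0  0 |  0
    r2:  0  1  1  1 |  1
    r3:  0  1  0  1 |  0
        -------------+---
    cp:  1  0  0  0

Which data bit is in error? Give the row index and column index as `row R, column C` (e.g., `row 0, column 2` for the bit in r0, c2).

row 0, column 1

Recompute each row's even parity and compare to rp:
  r0: data parity 1, sent rp 0 → mismatch
  r1: data parity 0, sent rp 0 → ok
  r2: data parity 1, sent rp 1 → ok
  r3: data parity 0, sent rp 0 → ok
Recompute each column's even parity and compare to cp:
  c0: data parity 1, sent cp 1 → ok
  c1: data parity 1, sent cp 0 → mismatch
  c2: data parity 0, sent cp 0 → ok
  c3: data parity 0, sent cp 0 → ok
Exactly one row (r0) and one column (c1) fail → the flipped bit is at their intersection.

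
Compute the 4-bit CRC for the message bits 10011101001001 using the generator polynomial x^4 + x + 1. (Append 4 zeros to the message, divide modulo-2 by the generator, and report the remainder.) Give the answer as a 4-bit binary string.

Append 4 zeros: 100111010010010000. Divide by 10011 (XOR where the leading bit is 1):
  pos 0: 10011 XOR 10011 = 00000
  pos 5: 10100 XOR 10011 = 00111
  pos 7: 11110 XOR 10011 = 01101
  pos 8: 11010 XOR 10011 = 01001
  pos 9: 10011 XOR 10011 = 00000
Remainder (last 4 bits) = 0000. This is the CRC / FCS.

0000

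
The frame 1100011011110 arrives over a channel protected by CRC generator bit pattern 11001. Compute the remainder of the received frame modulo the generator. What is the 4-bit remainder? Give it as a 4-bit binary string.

0001

Modulo-2 division of 1100011011110 by 11001:
  pos 0: 11000 XOR 11001 = 00001
  pos 4: 11101 XOR 11001 = 00100
  pos 6: 10011 XOR 11001 = 01010
  pos 7: 10101 XOR 11001 = 01100
  pos 8: 11000 XOR 11001 = 00001
Remainder = 0001 (nonzero — an error is detected).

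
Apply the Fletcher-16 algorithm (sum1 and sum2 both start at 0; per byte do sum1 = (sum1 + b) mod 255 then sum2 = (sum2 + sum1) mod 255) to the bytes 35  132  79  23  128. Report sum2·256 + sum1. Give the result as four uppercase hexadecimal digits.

Running sums (mod 255):
  after byte 0 (35): sum1=35, sum2=35
  after byte 1 (132): sum1=167, sum2=202
  after byte 2 (79): sum1=246, sum2=193
  after byte 3 (23): sum1=14, sum2=207
  after byte 4 (128): sum1=142, sum2=94
Checksum = sum2·256 + sum1 = 94·256 + 142 = 24206 = 0x5E8E.

5E8E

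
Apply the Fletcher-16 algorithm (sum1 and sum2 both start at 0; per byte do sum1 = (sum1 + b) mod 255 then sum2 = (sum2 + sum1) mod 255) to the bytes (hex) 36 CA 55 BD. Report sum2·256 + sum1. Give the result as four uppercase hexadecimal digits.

A114

Running sums (mod 255):
  after byte 0 (36): sum1=54, sum2=54
  after byte 1 (CA): sum1=1, sum2=55
  after byte 2 (55): sum1=86, sum2=141
  after byte 3 (BD): sum1=20, sum2=161
Checksum = sum2·256 + sum1 = 161·256 + 20 = 41236 = 0xA114.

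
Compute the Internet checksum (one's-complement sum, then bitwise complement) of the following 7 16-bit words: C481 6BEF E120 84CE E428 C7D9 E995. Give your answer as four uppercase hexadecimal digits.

One's-complement addition (fold any carry out of bit 15 back into bit 0):
  0xC481 + 0x6BEF = 0x13070 → wrap carry → 0x3071
  0x3071 + 0xE120 = 0x11191 → wrap carry → 0x1192
  0x1192 + 0x84CE = 0x09660
  0x9660 + 0xE428 = 0x17A88 → wrap carry → 0x7A89
  0x7A89 + 0xC7D9 = 0x14262 → wrap carry → 0x4263
  0x4263 + 0xE995 = 0x12BF8 → wrap carry → 0x2BF9
One's-complement sum = 0x2BF9.
Checksum = ~0x2BF9 & 0xFFFF = 0xD406.

D406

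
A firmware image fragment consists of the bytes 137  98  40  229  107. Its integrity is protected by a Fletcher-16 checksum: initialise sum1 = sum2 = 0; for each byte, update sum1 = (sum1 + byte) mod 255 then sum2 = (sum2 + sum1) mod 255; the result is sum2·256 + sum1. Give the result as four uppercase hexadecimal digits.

Running sums (mod 255):
  after byte 0 (137): sum1=137, sum2=137
  after byte 1 (98): sum1=235, sum2=117
  after byte 2 (40): sum1=20, sum2=137
  after byte 3 (229): sum1=249, sum2=131
  after byte 4 (107): sum1=101, sum2=232
Checksum = sum2·256 + sum1 = 232·256 + 101 = 59493 = 0xE865.

E865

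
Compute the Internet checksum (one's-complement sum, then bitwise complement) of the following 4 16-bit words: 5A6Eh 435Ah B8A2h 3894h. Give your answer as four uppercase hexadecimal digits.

7100

One's-complement addition (fold any carry out of bit 15 back into bit 0):
  0x5A6E + 0x435A = 0x09DC8
  0x9DC8 + 0xB8A2 = 0x1566A → wrap carry → 0x566B
  0x566B + 0x3894 = 0x08EFF
One's-complement sum = 0x8EFF.
Checksum = ~0x8EFF & 0xFFFF = 0x7100.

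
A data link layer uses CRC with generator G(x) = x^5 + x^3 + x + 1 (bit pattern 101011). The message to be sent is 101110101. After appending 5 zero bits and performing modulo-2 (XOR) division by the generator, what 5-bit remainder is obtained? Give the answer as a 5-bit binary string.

Append 5 zeros: 10111010100000. Divide by 101011 (XOR where the leading bit is 1):
  pos 0: 101110 XOR 101011 = 000101
  pos 3: 101101 XOR 101011 = 000110
  pos 6: 110000 XOR 101011 = 011011
  pos 7: 110110 XOR 101011 = 011101
  pos 8: 111010 XOR 101011 = 010001
Remainder (last 5 bits) = 10001. This is the CRC / FCS.

10001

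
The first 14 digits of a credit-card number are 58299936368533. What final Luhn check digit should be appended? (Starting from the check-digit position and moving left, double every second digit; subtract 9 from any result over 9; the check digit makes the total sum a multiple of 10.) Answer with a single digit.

9

Partial digits right→left: 3 3 5 8 6 3 6 3 9 9 9 2 8 5
Double every second digit counting from the check-digit position (so the 1st, 3rd, 5th, ... of the partial from the right).
  doubled (with −9 where >9): 6 1 3 3 9 9 7 → sum 38
  kept as-is: 3 8 3 3 9 2 5 → sum 33
Total = 38 + 33 = 71.
Check digit = (10 − (71 mod 10)) mod 10 = 9.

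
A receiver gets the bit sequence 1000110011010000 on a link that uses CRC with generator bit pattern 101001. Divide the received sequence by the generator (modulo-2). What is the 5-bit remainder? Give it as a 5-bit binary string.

10101

Modulo-2 division of 1000110011010000 by 101001:
  pos 0: 100011 XOR 101001 = 001010
  pos 2: 101000 XOR 101001 = 000001
  pos 7: 111010 XOR 101001 = 010011
  pos 8: 100110 XOR 101001 = 001111
  pos 10: 111100 XOR 101001 = 010101
Remainder = 10101 (nonzero — an error is detected).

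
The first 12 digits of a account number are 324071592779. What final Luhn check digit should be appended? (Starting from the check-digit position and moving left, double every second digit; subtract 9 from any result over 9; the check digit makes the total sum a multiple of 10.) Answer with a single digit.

Partial digits right→left: 9 7 7 2 9 5 1 7 0 4 2 3
Double every second digit counting from the check-digit position (so the 1st, 3rd, 5th, ... of the partial from the right).
  doubled (with −9 where >9): 9 5 9 2 0 4 → sum 29
  kept as-is: 7 2 5 7 4 3 → sum 28
Total = 29 + 28 = 57.
Check digit = (10 − (57 mod 10)) mod 10 = 3.

3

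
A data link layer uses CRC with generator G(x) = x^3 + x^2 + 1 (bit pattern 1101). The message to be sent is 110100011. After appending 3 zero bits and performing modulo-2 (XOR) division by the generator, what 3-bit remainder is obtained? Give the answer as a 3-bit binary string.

Append 3 zeros: 110100011000. Divide by 1101 (XOR where the leading bit is 1):
  pos 0: 1101 XOR 1101 = 0000
  pos 7: 1100 XOR 1101 = 0001
Remainder (last 3 bits) = 010. This is the CRC / FCS.

010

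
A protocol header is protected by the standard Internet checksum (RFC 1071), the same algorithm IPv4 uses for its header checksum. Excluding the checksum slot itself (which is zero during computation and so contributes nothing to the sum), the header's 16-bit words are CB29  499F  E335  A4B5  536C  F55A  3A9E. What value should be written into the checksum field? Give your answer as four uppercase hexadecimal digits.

DFE5

One's-complement addition (fold any carry out of bit 15 back into bit 0):
  0xCB29 + 0x499F = 0x114C8 → wrap carry → 0x14C9
  0x14C9 + 0xE335 = 0x0F7FE
  0xF7FE + 0xA4B5 = 0x19CB3 → wrap carry → 0x9CB4
  0x9CB4 + 0x536C = 0x0F020
  0xF020 + 0xF55A = 0x1E57A → wrap carry → 0xE57B
  0xE57B + 0x3A9E = 0x12019 → wrap carry → 0x201A
One's-complement sum = 0x201A.
Checksum = ~0x201A & 0xFFFF = 0xDFE5.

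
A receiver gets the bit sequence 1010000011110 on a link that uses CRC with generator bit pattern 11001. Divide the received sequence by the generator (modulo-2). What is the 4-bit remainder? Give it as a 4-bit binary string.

1110

Modulo-2 division of 1010000011110 by 11001:
  pos 0: 10100 XOR 11001 = 01101
  pos 1: 11010 XOR 11001 = 00011
  pos 4: 11001 XOR 11001 = 00000
Remainder = 1110 (nonzero — an error is detected).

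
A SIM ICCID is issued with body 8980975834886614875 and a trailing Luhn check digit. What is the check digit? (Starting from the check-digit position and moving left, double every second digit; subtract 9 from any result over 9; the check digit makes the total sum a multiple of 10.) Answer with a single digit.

Partial digits right→left: 5 7 8 4 1 6 6 8 8 4 3 8 5 7 9 0 8 9 8
Double every second digit counting from the check-digit position (so the 1st, 3rd, 5th, ... of the partial from the right).
  doubled (with −9 where >9): 1 7 2 3 7 6 1 9 7 7 → sum 50
  kept as-is: 7 4 6 8 4 8 7 0 9 → sum 53
Total = 50 + 53 = 103.
Check digit = (10 − (103 mod 10)) mod 10 = 7.

7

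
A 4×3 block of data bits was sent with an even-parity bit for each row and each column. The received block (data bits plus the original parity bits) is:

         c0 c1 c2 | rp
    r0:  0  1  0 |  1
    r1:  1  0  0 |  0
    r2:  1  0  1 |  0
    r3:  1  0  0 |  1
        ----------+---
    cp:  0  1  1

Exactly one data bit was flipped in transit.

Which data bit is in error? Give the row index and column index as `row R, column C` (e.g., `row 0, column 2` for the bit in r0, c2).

row 1, column 0

Recompute each row's even parity and compare to rp:
  r0: data parity 1, sent rp 1 → ok
  r1: data parity 1, sent rp 0 → mismatch
  r2: data parity 0, sent rp 0 → ok
  r3: data parity 1, sent rp 1 → ok
Recompute each column's even parity and compare to cp:
  c0: data parity 1, sent cp 0 → mismatch
  c1: data parity 1, sent cp 1 → ok
  c2: data parity 1, sent cp 1 → ok
Exactly one row (r1) and one column (c0) fail → the flipped bit is at their intersection.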